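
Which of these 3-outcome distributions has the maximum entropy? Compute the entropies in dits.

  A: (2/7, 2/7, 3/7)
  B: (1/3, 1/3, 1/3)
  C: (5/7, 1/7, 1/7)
B

For a discrete distribution over n outcomes, entropy is maximized by the uniform distribution.

Computing entropies:
H(A) = 0.4686 dits
H(B) = 0.4771 dits
H(C) = 0.3458 dits

The uniform distribution (where all probabilities equal 1/3) achieves the maximum entropy of log_10(3) = 0.4771 dits.

Distribution B has the highest entropy.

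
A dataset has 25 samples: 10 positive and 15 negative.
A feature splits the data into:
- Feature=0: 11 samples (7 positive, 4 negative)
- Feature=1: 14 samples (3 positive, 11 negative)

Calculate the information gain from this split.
0.1351 bits

Information Gain = H(Y) - H(Y|Feature)

Before split:
P(positive) = 10/25 = 0.4000
H(Y) = 0.9710 bits

After split:
Feature=0: H = 0.9457 bits (weight = 11/25)
Feature=1: H = 0.7496 bits (weight = 14/25)
H(Y|Feature) = (11/25)×0.9457 + (14/25)×0.7496 = 0.8359 bits

Information Gain = 0.9710 - 0.8359 = 0.1351 bits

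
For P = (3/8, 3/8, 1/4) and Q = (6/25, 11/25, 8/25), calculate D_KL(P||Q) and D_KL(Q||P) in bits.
D_KL(P||Q) = 0.0659, D_KL(Q||P) = 0.0609

KL divergence is not symmetric: D_KL(P||Q) ≠ D_KL(Q||P) in general.

D_KL(P||Q) = 0.0659 bits
D_KL(Q||P) = 0.0609 bits

No, they are not equal!

This asymmetry is why KL divergence is not a true distance metric.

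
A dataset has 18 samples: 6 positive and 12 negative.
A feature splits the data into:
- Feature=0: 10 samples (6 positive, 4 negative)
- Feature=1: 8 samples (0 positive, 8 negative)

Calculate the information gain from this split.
0.3789 bits

Information Gain = H(Y) - H(Y|Feature)

Before split:
P(positive) = 6/18 = 0.3333
H(Y) = 0.9183 bits

After split:
Feature=0: H = 0.9710 bits (weight = 10/18)
Feature=1: H = 0.0000 bits (weight = 8/18)
H(Y|Feature) = (10/18)×0.9710 + (8/18)×0.0000 = 0.5394 bits

Information Gain = 0.9183 - 0.5394 = 0.3789 bits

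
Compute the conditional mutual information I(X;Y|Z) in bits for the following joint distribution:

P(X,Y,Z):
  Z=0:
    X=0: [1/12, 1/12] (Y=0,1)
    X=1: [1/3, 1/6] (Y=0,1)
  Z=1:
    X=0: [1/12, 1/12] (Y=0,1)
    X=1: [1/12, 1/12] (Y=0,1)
0.0105 bits

Conditional mutual information: I(X;Y|Z) = H(X|Z) + H(Y|Z) - H(X,Y|Z)

H(Z) = 0.9183
H(X,Z) = 1.7925 → H(X|Z) = 0.8742
H(Y,Z) = 1.8879 → H(Y|Z) = 0.9696
H(X,Y,Z) = 2.7516 → H(X,Y|Z) = 1.8333

I(X;Y|Z) = 0.8742 + 0.9696 - 1.8333 = 0.0105 bits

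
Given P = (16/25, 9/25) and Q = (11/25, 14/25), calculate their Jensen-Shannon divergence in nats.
0.0203 nats

Jensen-Shannon divergence is:
JSD(P||Q) = 0.5 × D_KL(P||M) + 0.5 × D_KL(Q||M)
where M = 0.5 × (P + Q) is the mixture distribution.

M = 0.5 × (16/25, 9/25) + 0.5 × (11/25, 14/25) = (0.54, 0.46)

D_KL(P||M) = 0.0205 nats
D_KL(Q||M) = 0.0200 nats

JSD(P||Q) = 0.5 × 0.0205 + 0.5 × 0.0200 = 0.0203 nats

Unlike KL divergence, JSD is symmetric and bounded: 0 ≤ JSD ≤ log(2).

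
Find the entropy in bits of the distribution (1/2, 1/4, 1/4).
1.5000 bits

Shannon entropy is H(X) = -Σ p(x) log p(x).

For P = (1/2, 1/4, 1/4):
H = -1/2 × log_2(1/2) -1/4 × log_2(1/4) -1/4 × log_2(1/4)
H = 1.5000 bits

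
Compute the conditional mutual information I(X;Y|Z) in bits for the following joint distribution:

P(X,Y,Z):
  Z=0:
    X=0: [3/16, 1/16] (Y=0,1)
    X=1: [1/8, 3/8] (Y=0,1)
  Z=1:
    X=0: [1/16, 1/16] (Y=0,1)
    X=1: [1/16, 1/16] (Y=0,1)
0.1264 bits

Conditional mutual information: I(X;Y|Z) = H(X|Z) + H(Y|Z) - H(X,Y|Z)

H(Z) = 0.8113
H(X,Z) = 1.7500 → H(X|Z) = 0.9387
H(Y,Z) = 1.7962 → H(Y|Z) = 0.9849
H(X,Y,Z) = 2.6085 → H(X,Y|Z) = 1.7972

I(X;Y|Z) = 0.9387 + 0.9849 - 1.7972 = 0.1264 bits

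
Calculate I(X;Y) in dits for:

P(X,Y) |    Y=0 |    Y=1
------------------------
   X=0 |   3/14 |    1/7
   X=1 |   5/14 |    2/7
0.0004 dits

Mutual information: I(X;Y) = H(X) + H(Y) - H(X,Y)

Marginals:
P(X) = (5/14, 9/14), H(X) = 0.2831 dits
P(Y) = (4/7, 3/7), H(Y) = 0.2966 dits

Joint entropy: H(X,Y) = 0.5792 dits

I(X;Y) = 0.2831 + 0.2966 - 0.5792 = 0.0004 dits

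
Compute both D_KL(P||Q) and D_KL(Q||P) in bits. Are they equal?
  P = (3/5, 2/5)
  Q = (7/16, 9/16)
D_KL(P||Q) = 0.0767, D_KL(Q||P) = 0.0773

KL divergence is not symmetric: D_KL(P||Q) ≠ D_KL(Q||P) in general.

D_KL(P||Q) = 0.0767 bits
D_KL(Q||P) = 0.0773 bits

No, they are not equal!

This asymmetry is why KL divergence is not a true distance metric.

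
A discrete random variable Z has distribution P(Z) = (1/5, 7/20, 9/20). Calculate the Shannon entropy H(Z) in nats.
1.0487 nats

Shannon entropy is H(X) = -Σ p(x) log p(x).

For P = (1/5, 7/20, 9/20):
H = -1/5 × log_e(1/5) -7/20 × log_e(7/20) -9/20 × log_e(9/20)
H = 1.0487 nats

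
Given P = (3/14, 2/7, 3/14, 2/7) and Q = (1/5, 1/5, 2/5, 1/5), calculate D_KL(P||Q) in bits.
0.1224 bits

KL divergence: D_KL(P||Q) = Σ p(x) log(p(x)/q(x))

Computing term by term:
  x=0: 3/14 × log_2[(3/14)/(1/5)] = 3/14 × 0.0995 = 0.0213
  x=1: 2/7 × log_2[(2/7)/(1/5)] = 2/7 × 0.5146 = 0.1470
  x=2: 3/14 × log_2[(3/14)/(2/5)] = 3/14 × -0.9005 = -0.1930
  x=3: 2/7 × log_2[(2/7)/(1/5)] = 2/7 × 0.5146 = 0.1470

D_KL(P||Q) = 0.1224 bits

Note: KL divergence is always non-negative and equals 0 iff P = Q.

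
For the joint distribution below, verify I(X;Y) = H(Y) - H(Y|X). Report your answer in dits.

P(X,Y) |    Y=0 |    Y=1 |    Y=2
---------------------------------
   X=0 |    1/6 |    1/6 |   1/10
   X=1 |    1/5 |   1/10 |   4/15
I(X;Y) = 0.0175 dits

Mutual information has multiple equivalent forms:
- I(X;Y) = H(X) - H(X|Y)
- I(X;Y) = H(Y) - H(Y|X)
- I(X;Y) = H(X) + H(Y) - H(X,Y)

Computing all quantities:
H(X) = 0.2972, H(Y) = 0.4726, H(X,Y) = 0.7523
H(X|Y) = 0.2796, H(Y|X) = 0.4551

Verification:
H(X) - H(X|Y) = 0.2972 - 0.2796 = 0.0175
H(Y) - H(Y|X) = 0.4726 - 0.4551 = 0.0175
H(X) + H(Y) - H(X,Y) = 0.2972 + 0.4726 - 0.7523 = 0.0175

All forms give I(X;Y) = 0.0175 dits. ✓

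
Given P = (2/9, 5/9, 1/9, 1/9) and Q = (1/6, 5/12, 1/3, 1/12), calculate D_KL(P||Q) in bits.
0.1928 bits

KL divergence: D_KL(P||Q) = Σ p(x) log(p(x)/q(x))

Computing term by term:
  x=0: 2/9 × log_2[(2/9)/(1/6)] = 2/9 × 0.4150 = 0.0922
  x=1: 5/9 × log_2[(5/9)/(5/12)] = 5/9 × 0.4150 = 0.2306
  x=2: 1/9 × log_2[(1/9)/(1/3)] = 1/9 × -1.5850 = -0.1761
  x=3: 1/9 × log_2[(1/9)/(1/12)] = 1/9 × 0.4150 = 0.0461

D_KL(P||Q) = 0.1928 bits

Note: KL divergence is always non-negative and equals 0 iff P = Q.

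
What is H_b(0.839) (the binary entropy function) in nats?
0.4413 nats

The binary entropy function is:
H(p) = -p log(p) - (1-p) log(1-p)

H(0.839) = -0.839 × log_e(0.839) - 0.161 × log_e(0.161)
H(0.839) = 0.4413 nats

Note: Binary entropy is maximized at p=0.5 (H=1 bit) and minimized at p=0 or p=1 (H=0).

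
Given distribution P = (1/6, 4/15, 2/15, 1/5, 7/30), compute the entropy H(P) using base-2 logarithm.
2.2812 bits

Shannon entropy is H(X) = -Σ p(x) log p(x).

For P = (1/6, 4/15, 2/15, 1/5, 7/30):
H = -1/6 × log_2(1/6) -4/15 × log_2(4/15) -2/15 × log_2(2/15) -1/5 × log_2(1/5) -7/30 × log_2(7/30)
H = 2.2812 bits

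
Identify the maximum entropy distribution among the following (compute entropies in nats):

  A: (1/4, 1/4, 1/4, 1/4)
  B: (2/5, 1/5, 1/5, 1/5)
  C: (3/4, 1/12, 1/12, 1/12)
A

For a discrete distribution over n outcomes, entropy is maximized by the uniform distribution.

Computing entropies:
H(A) = 1.3863 nats
H(B) = 1.3322 nats
H(C) = 0.8370 nats

The uniform distribution (where all probabilities equal 1/4) achieves the maximum entropy of log_e(4) = 1.3863 nats.

Distribution A has the highest entropy.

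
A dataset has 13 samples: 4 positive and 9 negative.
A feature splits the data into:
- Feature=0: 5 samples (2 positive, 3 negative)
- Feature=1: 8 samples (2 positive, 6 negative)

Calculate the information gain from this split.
0.0178 bits

Information Gain = H(Y) - H(Y|Feature)

Before split:
P(positive) = 4/13 = 0.3077
H(Y) = 0.8905 bits

After split:
Feature=0: H = 0.9710 bits (weight = 5/13)
Feature=1: H = 0.8113 bits (weight = 8/13)
H(Y|Feature) = (5/13)×0.9710 + (8/13)×0.8113 = 0.8727 bits

Information Gain = 0.8905 - 0.8727 = 0.0178 bits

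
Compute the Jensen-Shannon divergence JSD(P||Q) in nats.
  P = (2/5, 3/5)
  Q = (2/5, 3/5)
0.0000 nats

Jensen-Shannon divergence is:
JSD(P||Q) = 0.5 × D_KL(P||M) + 0.5 × D_KL(Q||M)
where M = 0.5 × (P + Q) is the mixture distribution.

M = 0.5 × (2/5, 3/5) + 0.5 × (2/5, 3/5) = (2/5, 3/5)

D_KL(P||M) = 0.0000 nats
D_KL(Q||M) = 0.0000 nats

JSD(P||Q) = 0.5 × 0.0000 + 0.5 × 0.0000 = 0.0000 nats

Unlike KL divergence, JSD is symmetric and bounded: 0 ≤ JSD ≤ log(2).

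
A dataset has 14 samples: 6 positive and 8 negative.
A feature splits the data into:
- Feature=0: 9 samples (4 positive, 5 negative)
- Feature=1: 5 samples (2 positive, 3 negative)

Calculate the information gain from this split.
0.0013 bits

Information Gain = H(Y) - H(Y|Feature)

Before split:
P(positive) = 6/14 = 0.4286
H(Y) = 0.9852 bits

After split:
Feature=0: H = 0.9911 bits (weight = 9/14)
Feature=1: H = 0.9710 bits (weight = 5/14)
H(Y|Feature) = (9/14)×0.9911 + (5/14)×0.9710 = 0.9839 bits

Information Gain = 0.9852 - 0.9839 = 0.0013 bits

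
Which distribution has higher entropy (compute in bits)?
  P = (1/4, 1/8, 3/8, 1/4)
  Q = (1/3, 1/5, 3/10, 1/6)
Q

Computing entropies in bits:
H(P) = 1.9056
H(Q) = 1.9446

Distribution Q has higher entropy.

Intuition: The distribution closer to uniform (more spread out) has higher entropy.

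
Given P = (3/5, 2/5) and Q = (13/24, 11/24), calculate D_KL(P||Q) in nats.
0.0069 nats

KL divergence: D_KL(P||Q) = Σ p(x) log(p(x)/q(x))

Computing term by term:
  x=0: 3/5 × log_e[(3/5)/(13/24)] = 3/5 × 0.1023 = 0.0614
  x=1: 2/5 × log_e[(2/5)/(11/24)] = 2/5 × -0.1361 = -0.0545

D_KL(P||Q) = 0.0069 nats

Note: KL divergence is always non-negative and equals 0 iff P = Q.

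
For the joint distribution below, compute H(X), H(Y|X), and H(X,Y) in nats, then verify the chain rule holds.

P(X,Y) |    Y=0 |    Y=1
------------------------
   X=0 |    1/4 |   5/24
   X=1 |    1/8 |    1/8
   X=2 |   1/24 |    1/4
H(X,Y) = 1.6722, H(X) = 1.0635, H(Y|X) = 0.6087 (all in nats)

Chain rule: H(X,Y) = H(X) + H(Y|X)

Left side — joint entropy directly:
H(X,Y) = -Σ p(x,y) log p(x,y) = 1.6722 nats

Right side — compute H(Y|X) from the conditional distributions:
P(X) = (11/24, 1/4, 7/24), so H(X) = 1.0635 nats
H(Y|X) = Σ_x P(X=x) · H(Y|X=x):
  P(Y|X=0) = (6/11, 5/11), H(Y|X=0) = 0.6890, weight P(X=0) = 11/24
  P(Y|X=1) = (1/2, 1/2), H(Y|X=1) = 0.6931, weight P(X=1) = 1/4
  P(Y|X=2) = (1/7, 6/7), H(Y|X=2) = 0.4101, weight P(X=2) = 7/24
H(Y|X) = 0.6087 nats

H(X) + H(Y|X) = 1.0635 + 0.6087 = 1.6722 nats

Both sides equal 1.6722 nats. ✓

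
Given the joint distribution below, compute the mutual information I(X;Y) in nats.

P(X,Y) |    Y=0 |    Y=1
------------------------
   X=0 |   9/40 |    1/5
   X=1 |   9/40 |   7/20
0.0094 nats

Mutual information: I(X;Y) = H(X) + H(Y) - H(X,Y)

Marginals:
P(X) = (17/40, 23/40), H(X) = 0.6819 nats
P(Y) = (9/20, 11/20), H(Y) = 0.6881 nats

Joint entropy: H(X,Y) = 1.3606 nats

I(X;Y) = 0.6819 + 0.6881 - 1.3606 = 0.0094 nats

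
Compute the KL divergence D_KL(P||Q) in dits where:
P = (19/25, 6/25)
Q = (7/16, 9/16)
0.0935 dits

KL divergence: D_KL(P||Q) = Σ p(x) log(p(x)/q(x))

Computing term by term:
  x=0: 19/25 × log_10[(19/25)/(7/16)] = 19/25 × 0.2398 = 0.1823
  x=1: 6/25 × log_10[(6/25)/(9/16)] = 6/25 × -0.3699 = -0.0888

D_KL(P||Q) = 0.0935 dits

Note: KL divergence is always non-negative and equals 0 iff P = Q.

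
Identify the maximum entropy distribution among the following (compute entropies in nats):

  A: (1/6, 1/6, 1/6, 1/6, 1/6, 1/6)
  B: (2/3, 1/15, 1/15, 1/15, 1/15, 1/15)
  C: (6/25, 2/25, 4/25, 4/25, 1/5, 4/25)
A

For a discrete distribution over n outcomes, entropy is maximized by the uniform distribution.

Computing entropies:
H(A) = 1.7918 nats
H(B) = 1.1730 nats
H(C) = 1.7461 nats

The uniform distribution (where all probabilities equal 1/6) achieves the maximum entropy of log_e(6) = 1.7918 nats.

Distribution A has the highest entropy.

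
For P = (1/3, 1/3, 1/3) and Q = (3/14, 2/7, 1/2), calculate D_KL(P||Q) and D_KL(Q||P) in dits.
D_KL(P||Q) = 0.0276, D_KL(Q||P) = 0.0278

KL divergence is not symmetric: D_KL(P||Q) ≠ D_KL(Q||P) in general.

D_KL(P||Q) = 0.0276 dits
D_KL(Q||P) = 0.0278 dits

No, they are not equal!

This asymmetry is why KL divergence is not a true distance metric.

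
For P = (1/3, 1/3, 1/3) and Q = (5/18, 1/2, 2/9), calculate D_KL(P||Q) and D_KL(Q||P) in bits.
D_KL(P||Q) = 0.0877, D_KL(Q||P) = 0.0894

KL divergence is not symmetric: D_KL(P||Q) ≠ D_KL(Q||P) in general.

D_KL(P||Q) = 0.0877 bits
D_KL(Q||P) = 0.0894 bits

No, they are not equal!

This asymmetry is why KL divergence is not a true distance metric.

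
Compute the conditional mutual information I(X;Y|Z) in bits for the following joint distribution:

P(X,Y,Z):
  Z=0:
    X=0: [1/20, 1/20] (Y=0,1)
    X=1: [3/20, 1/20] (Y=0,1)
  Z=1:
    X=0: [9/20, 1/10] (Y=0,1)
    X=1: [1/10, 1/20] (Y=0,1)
0.0240 bits

Conditional mutual information: I(X;Y|Z) = H(X|Z) + H(Y|Z) - H(X,Y|Z)

H(Z) = 0.8813
H(X,Z) = 1.6815 → H(X|Z) = 0.8002
H(Y,Z) = 1.6815 → H(Y|Z) = 0.8002
H(X,Y,Z) = 2.4577 → H(X,Y|Z) = 1.5764

I(X;Y|Z) = 0.8002 + 0.8002 - 1.5764 = 0.0240 bits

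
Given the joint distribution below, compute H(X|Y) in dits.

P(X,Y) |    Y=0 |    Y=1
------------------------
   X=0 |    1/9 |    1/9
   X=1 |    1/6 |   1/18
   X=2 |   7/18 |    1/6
0.4243 dits

Using the chain rule: H(X|Y) = H(X,Y) - H(Y)

First, compute H(X,Y) = 0.7007 dits

Marginal P(Y) = (2/3, 1/3)
H(Y) = 0.2764 dits

H(X|Y) = H(X,Y) - H(Y) = 0.7007 - 0.2764 = 0.4243 dits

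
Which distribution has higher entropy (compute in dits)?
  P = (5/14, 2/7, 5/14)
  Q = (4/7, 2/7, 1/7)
P

Computing entropies in dits:
H(P) = 0.4748
H(Q) = 0.4151

Distribution P has higher entropy.

Intuition: The distribution closer to uniform (more spread out) has higher entropy.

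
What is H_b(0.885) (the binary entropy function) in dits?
0.1550 dits

The binary entropy function is:
H(p) = -p log(p) - (1-p) log(1-p)

H(0.885) = -0.885 × log_10(0.885) - 0.115 × log_10(0.115)
H(0.885) = 0.1550 dits

Note: Binary entropy is maximized at p=0.5 (H=1 bit) and minimized at p=0 or p=1 (H=0).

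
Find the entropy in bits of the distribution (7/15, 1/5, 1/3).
1.5058 bits

Shannon entropy is H(X) = -Σ p(x) log p(x).

For P = (7/15, 1/5, 1/3):
H = -7/15 × log_2(7/15) -1/5 × log_2(1/5) -1/3 × log_2(1/3)
H = 1.5058 bits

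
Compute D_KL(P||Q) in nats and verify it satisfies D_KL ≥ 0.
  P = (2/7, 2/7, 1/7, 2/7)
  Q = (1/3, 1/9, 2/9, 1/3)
0.1186 nats

KL divergence satisfies the Gibbs inequality: D_KL(P||Q) ≥ 0 for all distributions P, Q.

D_KL(P||Q) = Σ p(x) log(p(x)/q(x))
Term by term:
  x=0: 2/7 × log_e[(2/7)/(1/3)] = -0.0440
  x=1: 2/7 × log_e[(2/7)/(1/9)] = 0.2698
  x=2: 1/7 × log_e[(1/7)/(2/9)] = -0.0631
  x=3: 2/7 × log_e[(2/7)/(1/3)] = -0.0440
D_KL(P||Q) = 0.1186 nats

D_KL(P||Q) = 0.1186 ≥ 0 ✓

This non-negativity is a fundamental property: relative entropy cannot be negative because it measures how different Q is from P.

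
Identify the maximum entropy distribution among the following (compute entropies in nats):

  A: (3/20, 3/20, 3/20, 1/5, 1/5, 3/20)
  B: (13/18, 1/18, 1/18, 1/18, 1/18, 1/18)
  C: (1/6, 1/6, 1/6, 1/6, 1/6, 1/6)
C

For a discrete distribution over n outcomes, entropy is maximized by the uniform distribution.

Computing entropies:
H(A) = 1.7820 nats
H(B) = 1.0379 nats
H(C) = 1.7918 nats

The uniform distribution (where all probabilities equal 1/6) achieves the maximum entropy of log_e(6) = 1.7918 nats.

Distribution C has the highest entropy.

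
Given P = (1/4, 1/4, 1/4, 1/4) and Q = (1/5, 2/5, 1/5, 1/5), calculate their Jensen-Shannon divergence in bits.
0.0186 bits

Jensen-Shannon divergence is:
JSD(P||Q) = 0.5 × D_KL(P||M) + 0.5 × D_KL(Q||M)
where M = 0.5 × (P + Q) is the mixture distribution.

M = 0.5 × (1/4, 1/4, 1/4, 1/4) + 0.5 × (1/5, 2/5, 1/5, 1/5) = (9/40, 13/40, 9/40, 9/40)

D_KL(P||M) = 0.0194 bits
D_KL(Q||M) = 0.0179 bits

JSD(P||Q) = 0.5 × 0.0194 + 0.5 × 0.0179 = 0.0186 bits

Unlike KL divergence, JSD is symmetric and bounded: 0 ≤ JSD ≤ log(2).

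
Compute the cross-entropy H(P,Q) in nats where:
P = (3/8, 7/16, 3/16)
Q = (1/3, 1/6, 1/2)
1.3258 nats

Cross-entropy: H(P,Q) = -Σ p(x) log q(x)

Alternatively: H(P,Q) = H(P) + D_KL(P||Q)
H(P) = 1.0434 nats
D_KL(P||Q) = 0.2825 nats

H(P,Q) = 1.0434 + 0.2825 = 1.3258 nats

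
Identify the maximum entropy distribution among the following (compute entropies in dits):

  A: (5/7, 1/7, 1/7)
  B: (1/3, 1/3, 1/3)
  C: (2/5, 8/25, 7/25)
B

For a discrete distribution over n outcomes, entropy is maximized by the uniform distribution.

Computing entropies:
H(A) = 0.3458 dits
H(B) = 0.4771 dits
H(C) = 0.4723 dits

The uniform distribution (where all probabilities equal 1/3) achieves the maximum entropy of log_10(3) = 0.4771 dits.

Distribution B has the highest entropy.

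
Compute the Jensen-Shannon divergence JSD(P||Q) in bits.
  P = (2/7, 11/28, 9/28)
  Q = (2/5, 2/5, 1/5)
0.0172 bits

Jensen-Shannon divergence is:
JSD(P||Q) = 0.5 × D_KL(P||M) + 0.5 × D_KL(Q||M)
where M = 0.5 × (P + Q) is the mixture distribution.

M = 0.5 × (2/7, 11/28, 9/28) + 0.5 × (2/5, 2/5, 1/5) = (12/35, 0.396429, 0.260714)

D_KL(P||M) = 0.0168 bits
D_KL(Q||M) = 0.0176 bits

JSD(P||Q) = 0.5 × 0.0168 + 0.5 × 0.0176 = 0.0172 bits

Unlike KL divergence, JSD is symmetric and bounded: 0 ≤ JSD ≤ log(2).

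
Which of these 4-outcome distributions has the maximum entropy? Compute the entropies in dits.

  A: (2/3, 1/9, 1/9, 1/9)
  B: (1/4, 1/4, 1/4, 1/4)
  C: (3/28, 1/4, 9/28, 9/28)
B

For a discrete distribution over n outcomes, entropy is maximized by the uniform distribution.

Computing entropies:
H(A) = 0.4355 dits
H(B) = 0.6021 dits
H(C) = 0.5713 dits

The uniform distribution (where all probabilities equal 1/4) achieves the maximum entropy of log_10(4) = 0.6021 dits.

Distribution B has the highest entropy.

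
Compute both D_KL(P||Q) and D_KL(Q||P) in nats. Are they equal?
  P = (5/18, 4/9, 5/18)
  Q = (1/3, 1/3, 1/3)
D_KL(P||Q) = 0.0266, D_KL(Q||P) = 0.0257

KL divergence is not symmetric: D_KL(P||Q) ≠ D_KL(Q||P) in general.

D_KL(P||Q) = 0.0266 nats
D_KL(Q||P) = 0.0257 nats

No, they are not equal!

This asymmetry is why KL divergence is not a true distance metric.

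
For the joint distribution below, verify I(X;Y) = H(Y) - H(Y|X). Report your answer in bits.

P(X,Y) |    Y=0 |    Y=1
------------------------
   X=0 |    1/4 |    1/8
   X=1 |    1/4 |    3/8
I(X;Y) = 0.0488 bits

Mutual information has multiple equivalent forms:
- I(X;Y) = H(X) - H(X|Y)
- I(X;Y) = H(Y) - H(Y|X)
- I(X;Y) = H(X) + H(Y) - H(X,Y)

Computing all quantities:
H(X) = 0.9544, H(Y) = 1.0000, H(X,Y) = 1.9056
H(X|Y) = 0.9056, H(Y|X) = 0.9512

Verification:
H(X) - H(X|Y) = 0.9544 - 0.9056 = 0.0488
H(Y) - H(Y|X) = 1.0000 - 0.9512 = 0.0488
H(X) + H(Y) - H(X,Y) = 0.9544 + 1.0000 - 1.9056 = 0.0488

All forms give I(X;Y) = 0.0488 bits. ✓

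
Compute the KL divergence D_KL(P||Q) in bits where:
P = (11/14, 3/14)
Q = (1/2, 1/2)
0.2504 bits

KL divergence: D_KL(P||Q) = Σ p(x) log(p(x)/q(x))

Computing term by term:
  x=0: 11/14 × log_2[(11/14)/(1/2)] = 11/14 × 0.6521 = 0.5123
  x=1: 3/14 × log_2[(3/14)/(1/2)] = 3/14 × -1.2224 = -0.2619

D_KL(P||Q) = 0.2504 bits

Note: KL divergence is always non-negative and equals 0 iff P = Q.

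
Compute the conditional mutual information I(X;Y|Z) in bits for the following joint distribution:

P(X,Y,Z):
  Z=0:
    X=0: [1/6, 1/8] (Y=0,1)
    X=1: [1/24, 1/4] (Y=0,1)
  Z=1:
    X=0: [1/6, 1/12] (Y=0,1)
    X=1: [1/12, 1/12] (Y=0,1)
0.0969 bits

Conditional mutual information: I(X;Y|Z) = H(X|Z) + H(Y|Z) - H(X,Y|Z)

H(Z) = 0.9799
H(X,Z) = 1.9678 → H(X|Z) = 0.9879
H(Y,Z) = 1.9329 → H(Y|Z) = 0.9531
H(X,Y,Z) = 2.8239 → H(X,Y|Z) = 1.8441

I(X;Y|Z) = 0.9879 + 0.9531 - 1.8441 = 0.0969 bits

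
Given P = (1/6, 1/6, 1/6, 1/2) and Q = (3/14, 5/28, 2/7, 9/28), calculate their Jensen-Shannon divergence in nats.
0.0193 nats

Jensen-Shannon divergence is:
JSD(P||Q) = 0.5 × D_KL(P||M) + 0.5 × D_KL(Q||M)
where M = 0.5 × (P + Q) is the mixture distribution.

M = 0.5 × (1/6, 1/6, 1/6, 1/2) + 0.5 × (3/14, 5/28, 2/7, 9/28) = (4/21, 0.172619, 0.22619, 0.410714)

D_KL(P||M) = 0.0194 nats
D_KL(Q||M) = 0.0193 nats

JSD(P||Q) = 0.5 × 0.0194 + 0.5 × 0.0193 = 0.0193 nats

Unlike KL divergence, JSD is symmetric and bounded: 0 ≤ JSD ≤ log(2).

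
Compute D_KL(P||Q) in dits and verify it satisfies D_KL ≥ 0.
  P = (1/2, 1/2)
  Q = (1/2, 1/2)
0.0000 dits

KL divergence satisfies the Gibbs inequality: D_KL(P||Q) ≥ 0 for all distributions P, Q.

D_KL(P||Q) = Σ p(x) log(p(x)/q(x))
Term by term:
  x=0: 1/2 × log_10[(1/2)/(1/2)] = 0.0000
  x=1: 1/2 × log_10[(1/2)/(1/2)] = 0.0000
D_KL(P||Q) = 0.0000 dits

D_KL(P||Q) = 0.0000 ≥ 0 ✓

This non-negativity is a fundamental property: relative entropy cannot be negative because it measures how different Q is from P.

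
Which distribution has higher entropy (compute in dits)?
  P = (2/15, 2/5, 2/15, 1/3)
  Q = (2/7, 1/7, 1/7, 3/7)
Q

Computing entropies in dits:
H(P) = 0.5516
H(Q) = 0.5546

Distribution Q has higher entropy.

Intuition: The distribution closer to uniform (more spread out) has higher entropy.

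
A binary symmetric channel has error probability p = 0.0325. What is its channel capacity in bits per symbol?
0.7932 bits

For a binary symmetric channel (BSC) with error probability p:
Capacity C = 1 - H(p) bits per symbol

where H(p) = -p log₂(p) - (1-p) log₂(1-p) is the binary entropy function.

H(0.0325) = 0.2068 bits
C = 1 - 0.2068 = 0.7932 bits per symbol

This means we can reliably transmit up to 0.7932 bits of information per channel use.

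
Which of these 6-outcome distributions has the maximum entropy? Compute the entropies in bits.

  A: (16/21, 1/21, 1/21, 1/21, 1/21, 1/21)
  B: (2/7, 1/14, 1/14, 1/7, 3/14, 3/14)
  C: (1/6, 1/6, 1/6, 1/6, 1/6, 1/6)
C

For a discrete distribution over n outcomes, entropy is maximized by the uniform distribution.

Computing entropies:
H(A) = 1.3447 bits
H(B) = 2.4138 bits
H(C) = 2.5850 bits

The uniform distribution (where all probabilities equal 1/6) achieves the maximum entropy of log_2(6) = 2.5850 bits.

Distribution C has the highest entropy.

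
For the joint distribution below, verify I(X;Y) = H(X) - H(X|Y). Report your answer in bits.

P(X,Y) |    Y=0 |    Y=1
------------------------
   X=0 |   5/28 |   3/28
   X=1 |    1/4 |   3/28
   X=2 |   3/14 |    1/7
I(X;Y) = 0.0061 bits

Mutual information has multiple equivalent forms:
- I(X;Y) = H(X) - H(X|Y)
- I(X;Y) = H(Y) - H(Y|X)
- I(X;Y) = H(X) + H(Y) - H(X,Y)

Computing all quantities:
H(X) = 1.5774, H(Y) = 0.9403, H(X,Y) = 2.5116
H(X|Y) = 1.5713, H(Y|X) = 0.9342

Verification:
H(X) - H(X|Y) = 1.5774 - 1.5713 = 0.0061
H(Y) - H(Y|X) = 0.9403 - 0.9342 = 0.0061
H(X) + H(Y) - H(X,Y) = 1.5774 + 0.9403 - 2.5116 = 0.0061

All forms give I(X;Y) = 0.0061 bits. ✓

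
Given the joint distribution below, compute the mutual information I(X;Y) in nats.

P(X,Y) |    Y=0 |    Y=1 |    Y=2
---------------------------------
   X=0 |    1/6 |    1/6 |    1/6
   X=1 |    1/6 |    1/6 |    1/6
0.0000 nats

Mutual information: I(X;Y) = H(X) + H(Y) - H(X,Y)

Marginals:
P(X) = (1/2, 1/2), H(X) = 0.6931 nats
P(Y) = (1/3, 1/3, 1/3), H(Y) = 1.0986 nats

Joint entropy: H(X,Y) = 1.7918 nats

I(X;Y) = 0.6931 + 1.0986 - 1.7918 = 0.0000 nats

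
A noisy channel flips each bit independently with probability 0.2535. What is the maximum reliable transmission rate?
0.1832 bits

For a binary symmetric channel (BSC) with error probability p:
Capacity C = 1 - H(p) bits per symbol

where H(p) = -p log₂(p) - (1-p) log₂(1-p) is the binary entropy function.

H(0.2535) = 0.8168 bits
C = 1 - 0.8168 = 0.1832 bits per symbol

This means we can reliably transmit up to 0.1832 bits of information per channel use.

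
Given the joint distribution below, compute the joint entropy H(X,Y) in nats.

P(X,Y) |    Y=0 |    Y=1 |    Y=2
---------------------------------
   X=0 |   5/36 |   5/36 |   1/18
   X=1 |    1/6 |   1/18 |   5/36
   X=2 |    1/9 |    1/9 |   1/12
2.1377 nats

Joint entropy is H(X,Y) = -Σ_{x,y} p(x,y) log p(x,y).

Summing over all non-zero entries:
H(X,Y) = -[5/36·log_e(5/36) + 5/36·log_e(5/36) + 1/18·log_e(1/18) + 1/6·log_e(1/6) + 1/18·log_e(1/18) + 5/36·log_e(5/36) + 1/9·log_e(1/9) + 1/9·log_e(1/9) + 1/12·log_e(1/12)]
H(X,Y) = 2.1377 nats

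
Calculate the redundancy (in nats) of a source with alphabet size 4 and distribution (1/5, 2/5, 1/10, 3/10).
0.1064 nats

Redundancy measures how far a source is from maximum entropy:
R = H_max - H(X)

Maximum entropy for 4 symbols: H_max = log_e(4) = 1.3863 nats
Actual entropy: H(X) = 1.2799 nats
Redundancy: R = 1.3863 - 1.2799 = 0.1064 nats

This redundancy represents potential for compression: the source could be compressed by 0.1064 nats per symbol.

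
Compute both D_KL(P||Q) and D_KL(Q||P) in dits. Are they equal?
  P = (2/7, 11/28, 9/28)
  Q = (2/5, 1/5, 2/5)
D_KL(P||Q) = 0.0429, D_KL(Q||P) = 0.0378

KL divergence is not symmetric: D_KL(P||Q) ≠ D_KL(Q||P) in general.

D_KL(P||Q) = 0.0429 dits
D_KL(Q||P) = 0.0378 dits

No, they are not equal!

This asymmetry is why KL divergence is not a true distance metric.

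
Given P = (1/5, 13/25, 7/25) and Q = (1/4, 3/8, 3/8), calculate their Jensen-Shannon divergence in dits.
0.0047 dits

Jensen-Shannon divergence is:
JSD(P||Q) = 0.5 × D_KL(P||M) + 0.5 × D_KL(Q||M)
where M = 0.5 × (P + Q) is the mixture distribution.

M = 0.5 × (1/5, 13/25, 7/25) + 0.5 × (1/4, 3/8, 3/8) = (9/40, 0.4475, 0.3275)

D_KL(P||M) = 0.0046 dits
D_KL(Q||M) = 0.0047 dits

JSD(P||Q) = 0.5 × 0.0046 + 0.5 × 0.0047 = 0.0047 dits

Unlike KL divergence, JSD is symmetric and bounded: 0 ≤ JSD ≤ log(2).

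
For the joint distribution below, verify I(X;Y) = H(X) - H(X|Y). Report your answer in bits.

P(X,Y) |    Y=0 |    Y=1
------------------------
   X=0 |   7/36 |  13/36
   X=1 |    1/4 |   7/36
I(X;Y) = 0.0327 bits

Mutual information has multiple equivalent forms:
- I(X;Y) = H(X) - H(X|Y)
- I(X;Y) = H(Y) - H(Y|X)
- I(X;Y) = H(X) + H(Y) - H(X,Y)

Computing all quantities:
H(X) = 0.9911, H(Y) = 0.9911, H(X,Y) = 1.9494
H(X|Y) = 0.9583, H(Y|X) = 0.9583

Verification:
H(X) - H(X|Y) = 0.9911 - 0.9583 = 0.0327
H(Y) - H(Y|X) = 0.9911 - 0.9583 = 0.0327
H(X) + H(Y) - H(X,Y) = 0.9911 + 0.9911 - 1.9494 = 0.0327

All forms give I(X;Y) = 0.0327 bits. ✓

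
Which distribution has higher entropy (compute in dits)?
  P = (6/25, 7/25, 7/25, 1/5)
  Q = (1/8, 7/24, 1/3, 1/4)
P

Computing entropies in dits:
H(P) = 0.5981
H(Q) = 0.5785

Distribution P has higher entropy.

Intuition: The distribution closer to uniform (more spread out) has higher entropy.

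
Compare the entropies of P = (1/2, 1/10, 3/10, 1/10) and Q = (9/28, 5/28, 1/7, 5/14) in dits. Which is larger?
Q

Computing entropies in dits:
H(P) = 0.5074
H(Q) = 0.5725

Distribution Q has higher entropy.

Intuition: The distribution closer to uniform (more spread out) has higher entropy.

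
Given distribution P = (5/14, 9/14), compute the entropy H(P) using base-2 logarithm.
0.9403 bits

Shannon entropy is H(X) = -Σ p(x) log p(x).

For P = (5/14, 9/14):
H = -5/14 × log_2(5/14) -9/14 × log_2(9/14)
H = 0.9403 bits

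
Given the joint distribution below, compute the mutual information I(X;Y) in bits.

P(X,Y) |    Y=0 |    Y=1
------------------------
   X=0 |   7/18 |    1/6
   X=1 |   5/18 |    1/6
0.0045 bits

Mutual information: I(X;Y) = H(X) + H(Y) - H(X,Y)

Marginals:
P(X) = (5/9, 4/9), H(X) = 0.9911 bits
P(Y) = (2/3, 1/3), H(Y) = 0.9183 bits

Joint entropy: H(X,Y) = 1.9049 bits

I(X;Y) = 0.9911 + 0.9183 - 1.9049 = 0.0045 bits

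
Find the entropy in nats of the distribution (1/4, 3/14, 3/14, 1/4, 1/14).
1.5418 nats

Shannon entropy is H(X) = -Σ p(x) log p(x).

For P = (1/4, 3/14, 3/14, 1/4, 1/14):
H = -1/4 × log_e(1/4) -3/14 × log_e(3/14) -3/14 × log_e(3/14) -1/4 × log_e(1/4) -1/14 × log_e(1/14)
H = 1.5418 nats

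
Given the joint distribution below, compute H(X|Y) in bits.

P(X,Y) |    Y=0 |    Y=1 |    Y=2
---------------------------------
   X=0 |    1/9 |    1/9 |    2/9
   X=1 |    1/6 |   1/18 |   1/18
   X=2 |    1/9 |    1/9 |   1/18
1.4453 bits

Using the chain rule: H(X|Y) = H(X,Y) - H(Y)

First, compute H(X,Y) = 3.0169 bits

Marginal P(Y) = (7/18, 5/18, 1/3)
H(Y) = 1.5715 bits

H(X|Y) = H(X,Y) - H(Y) = 3.0169 - 1.5715 = 1.4453 bits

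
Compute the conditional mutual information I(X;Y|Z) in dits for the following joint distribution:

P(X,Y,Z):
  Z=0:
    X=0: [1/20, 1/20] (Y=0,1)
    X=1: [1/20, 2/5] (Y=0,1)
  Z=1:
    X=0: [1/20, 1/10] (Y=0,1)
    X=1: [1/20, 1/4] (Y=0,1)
0.0183 dits

Conditional mutual information: I(X;Y|Z) = H(X|Z) + H(Y|Z) - H(X,Y|Z)

H(Z) = 0.2989
H(X,Z) = 0.5365 → H(X|Z) = 0.2376
H(Y,Z) = 0.5156 → H(Y|Z) = 0.2168
H(X,Y,Z) = 0.7349 → H(X,Y|Z) = 0.4361

I(X;Y|Z) = 0.2376 + 0.2168 - 0.4361 = 0.0183 dits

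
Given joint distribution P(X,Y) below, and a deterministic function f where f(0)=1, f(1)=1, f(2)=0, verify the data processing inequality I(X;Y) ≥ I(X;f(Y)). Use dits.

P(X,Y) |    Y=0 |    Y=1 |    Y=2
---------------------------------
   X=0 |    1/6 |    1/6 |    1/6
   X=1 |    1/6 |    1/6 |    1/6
I(X;Y) = 0.0000, I(X;f(Y)) = 0.0000, inequality holds: 0.0000 ≥ 0.0000

Data Processing Inequality: For any Markov chain X → Y → Z, we have I(X;Y) ≥ I(X;Z).

Here Z = f(Y) is a deterministic function of Y, forming X → Y → Z.

Original I(X;Y) = 0.0000 dits

After applying f:
P(X,Z) where Z=f(Y):
- P(X,Z=0) = P(X,Y=2)
- P(X,Z=1) = P(X,Y=0) + P(X,Y=1)

I(X;Z) = I(X;f(Y)) = 0.0000 dits

Verification: 0.0000 ≥ 0.0000 ✓

Information cannot be created by processing; the function f can only lose information about X.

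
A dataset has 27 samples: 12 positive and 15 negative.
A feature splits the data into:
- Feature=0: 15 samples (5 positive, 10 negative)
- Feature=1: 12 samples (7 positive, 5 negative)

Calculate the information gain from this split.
0.0454 bits

Information Gain = H(Y) - H(Y|Feature)

Before split:
P(positive) = 12/27 = 0.4444
H(Y) = 0.9911 bits

After split:
Feature=0: H = 0.9183 bits (weight = 15/27)
Feature=1: H = 0.9799 bits (weight = 12/27)
H(Y|Feature) = (15/27)×0.9183 + (12/27)×0.9799 = 0.9457 bits

Information Gain = 0.9911 - 0.9457 = 0.0454 bits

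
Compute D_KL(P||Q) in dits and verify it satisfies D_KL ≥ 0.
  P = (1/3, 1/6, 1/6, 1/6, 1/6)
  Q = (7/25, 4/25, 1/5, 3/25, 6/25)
0.0124 dits

KL divergence satisfies the Gibbs inequality: D_KL(P||Q) ≥ 0 for all distributions P, Q.

D_KL(P||Q) = Σ p(x) log(p(x)/q(x))
Term by term:
  x=0: 1/3 × log_10[(1/3)/(7/25)] = 0.0252
  x=1: 1/6 × log_10[(1/6)/(4/25)] = 0.0030
  x=2: 1/6 × log_10[(1/6)/(1/5)] = -0.0132
  x=3: 1/6 × log_10[(1/6)/(3/25)] = 0.0238
  x=4: 1/6 × log_10[(1/6)/(6/25)] = -0.0264
D_KL(P||Q) = 0.0124 dits

D_KL(P||Q) = 0.0124 ≥ 0 ✓

This non-negativity is a fundamental property: relative entropy cannot be negative because it measures how different Q is from P.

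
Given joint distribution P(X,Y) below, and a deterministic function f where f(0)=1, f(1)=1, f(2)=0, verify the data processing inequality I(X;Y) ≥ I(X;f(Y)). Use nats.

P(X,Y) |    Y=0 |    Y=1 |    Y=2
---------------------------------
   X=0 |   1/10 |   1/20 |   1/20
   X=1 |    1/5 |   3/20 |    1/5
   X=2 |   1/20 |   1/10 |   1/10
I(X;Y) = 0.0249, I(X;f(Y)) = 0.0062, inequality holds: 0.0249 ≥ 0.0062

Data Processing Inequality: For any Markov chain X → Y → Z, we have I(X;Y) ≥ I(X;Z).

Here Z = f(Y) is a deterministic function of Y, forming X → Y → Z.

Original I(X;Y) = 0.0249 nats

After applying f:
P(X,Z) where Z=f(Y):
- P(X,Z=0) = P(X,Y=2)
- P(X,Z=1) = P(X,Y=0) + P(X,Y=1)

I(X;Z) = I(X;f(Y)) = 0.0062 nats

Verification: 0.0249 ≥ 0.0062 ✓

Information cannot be created by processing; the function f can only lose information about X.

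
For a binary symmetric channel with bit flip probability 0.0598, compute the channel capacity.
0.6733 bits

For a binary symmetric channel (BSC) with error probability p:
Capacity C = 1 - H(p) bits per symbol

where H(p) = -p log₂(p) - (1-p) log₂(1-p) is the binary entropy function.

H(0.0598) = 0.3267 bits
C = 1 - 0.3267 = 0.6733 bits per symbol

This means we can reliably transmit up to 0.6733 bits of information per channel use.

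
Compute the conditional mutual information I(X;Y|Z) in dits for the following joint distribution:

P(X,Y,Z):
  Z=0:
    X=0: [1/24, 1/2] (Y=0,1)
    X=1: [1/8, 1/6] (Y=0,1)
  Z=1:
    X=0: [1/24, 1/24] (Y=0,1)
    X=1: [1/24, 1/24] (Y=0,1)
0.0308 dits

Conditional mutual information: I(X;Y|Z) = H(X|Z) + H(Y|Z) - H(X,Y|Z)

H(Z) = 0.1957
H(X,Z) = 0.4802 → H(X|Z) = 0.2845
H(Y,Z) = 0.4269 → H(Y|Z) = 0.2313
H(X,Y,Z) = 0.6806 → H(X,Y|Z) = 0.4850

I(X;Y|Z) = 0.2845 + 0.2313 - 0.4850 = 0.0308 dits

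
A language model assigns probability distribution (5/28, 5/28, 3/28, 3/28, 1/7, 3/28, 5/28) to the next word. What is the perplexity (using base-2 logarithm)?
6.8130

Perplexity is 2^H (or exp(H) for natural log).

First, H = -Σ p log p = 2.7683 bits
Perplexity = 2^2.7683 = 6.8130

Interpretation: The model's uncertainty is equivalent to choosing uniformly among 6.8 options.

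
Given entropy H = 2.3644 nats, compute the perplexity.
10.6377

Perplexity is e^H (or exp(H) for natural log).

H = 2.3644 nats
Perplexity = e^2.3644 = 10.6377

Interpretation: The model's uncertainty is equivalent to choosing uniformly among 10.6 options.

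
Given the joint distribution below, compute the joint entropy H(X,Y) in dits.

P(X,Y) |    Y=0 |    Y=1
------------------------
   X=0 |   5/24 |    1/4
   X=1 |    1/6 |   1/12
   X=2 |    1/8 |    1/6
0.7546 dits

Joint entropy is H(X,Y) = -Σ_{x,y} p(x,y) log p(x,y).

Summing over all non-zero entries:
H(X,Y) = -[5/24·log_10(5/24) + 1/4·log_10(1/4) + 1/6·log_10(1/6) + 1/12·log_10(1/12) + 1/8·log_10(1/8) + 1/6·log_10(1/6)]
H(X,Y) = 0.7546 dits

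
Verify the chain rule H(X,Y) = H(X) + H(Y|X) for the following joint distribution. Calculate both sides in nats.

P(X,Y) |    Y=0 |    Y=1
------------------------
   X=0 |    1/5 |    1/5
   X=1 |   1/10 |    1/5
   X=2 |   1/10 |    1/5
H(X,Y) = 1.7481, H(X) = 1.0889, H(Y|X) = 0.6592 (all in nats)

Chain rule: H(X,Y) = H(X) + H(Y|X)

Left side — joint entropy directly:
H(X,Y) = -Σ p(x,y) log p(x,y) = 1.7481 nats

Right side — compute H(Y|X) from the conditional distributions:
P(X) = (2/5, 3/10, 3/10), so H(X) = 1.0889 nats
H(Y|X) = Σ_x P(X=x) · H(Y|X=x):
  P(Y|X=0) = (1/2, 1/2), H(Y|X=0) = 0.6931, weight P(X=0) = 2/5
  P(Y|X=1) = (1/3, 2/3), H(Y|X=1) = 0.6365, weight P(X=1) = 3/10
  P(Y|X=2) = (1/3, 2/3), H(Y|X=2) = 0.6365, weight P(X=2) = 3/10
H(Y|X) = 0.6592 nats

H(X) + H(Y|X) = 1.0889 + 0.6592 = 1.7481 nats

Both sides equal 1.7481 nats. ✓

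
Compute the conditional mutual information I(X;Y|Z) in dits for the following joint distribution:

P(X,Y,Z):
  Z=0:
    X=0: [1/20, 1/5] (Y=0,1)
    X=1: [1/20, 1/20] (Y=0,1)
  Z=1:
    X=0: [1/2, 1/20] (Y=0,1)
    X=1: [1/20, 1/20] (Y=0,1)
0.0248 dits

Conditional mutual information: I(X;Y|Z) = H(X|Z) + H(Y|Z) - H(X,Y|Z)

H(Z) = 0.2812
H(X,Z) = 0.4933 → H(X|Z) = 0.2121
H(Y,Z) = 0.4933 → H(Y|Z) = 0.2121
H(X,Y,Z) = 0.6806 → H(X,Y|Z) = 0.3994

I(X;Y|Z) = 0.2121 + 0.2121 - 0.3994 = 0.0248 dits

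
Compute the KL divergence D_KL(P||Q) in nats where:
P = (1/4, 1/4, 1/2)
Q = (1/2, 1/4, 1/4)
0.1733 nats

KL divergence: D_KL(P||Q) = Σ p(x) log(p(x)/q(x))

Computing term by term:
  x=0: 1/4 × log_e[(1/4)/(1/2)] = 1/4 × -0.6931 = -0.1733
  x=1: 1/4 × log_e[(1/4)/(1/4)] = 1/4 × 0.0000 = 0.0000
  x=2: 1/2 × log_e[(1/2)/(1/4)] = 1/2 × 0.6931 = 0.3466

D_KL(P||Q) = 0.1733 nats

Note: KL divergence is always non-negative and equals 0 iff P = Q.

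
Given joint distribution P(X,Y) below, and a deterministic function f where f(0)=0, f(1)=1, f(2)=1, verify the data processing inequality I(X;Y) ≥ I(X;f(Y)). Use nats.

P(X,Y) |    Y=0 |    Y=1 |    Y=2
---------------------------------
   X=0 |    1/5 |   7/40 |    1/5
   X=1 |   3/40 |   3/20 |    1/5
I(X;Y) = 0.0191, I(X;f(Y)) = 0.0186, inequality holds: 0.0191 ≥ 0.0186

Data Processing Inequality: For any Markov chain X → Y → Z, we have I(X;Y) ≥ I(X;Z).

Here Z = f(Y) is a deterministic function of Y, forming X → Y → Z.

Original I(X;Y) = 0.0191 nats

After applying f:
P(X,Z) where Z=f(Y):
- P(X,Z=0) = P(X,Y=0)
- P(X,Z=1) = P(X,Y=1) + P(X,Y=2)

I(X;Z) = I(X;f(Y)) = 0.0186 nats

Verification: 0.0191 ≥ 0.0186 ✓

Information cannot be created by processing; the function f can only lose information about X.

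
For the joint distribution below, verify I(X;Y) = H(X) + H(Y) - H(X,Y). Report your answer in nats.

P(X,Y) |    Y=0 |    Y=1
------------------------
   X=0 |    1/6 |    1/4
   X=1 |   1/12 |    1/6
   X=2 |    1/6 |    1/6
I(X;Y) = 0.0086 nats

Mutual information has multiple equivalent forms:
- I(X;Y) = H(X) - H(X|Y)
- I(X;Y) = H(Y) - H(Y|X)
- I(X;Y) = H(X) + H(Y) - H(X,Y)

Computing all quantities:
H(X) = 1.0776, H(Y) = 0.6792, H(X,Y) = 1.7482
H(X|Y) = 1.0690, H(Y|X) = 0.6706

Verification:
H(X) - H(X|Y) = 1.0776 - 1.0690 = 0.0086
H(Y) - H(Y|X) = 0.6792 - 0.6706 = 0.0086
H(X) + H(Y) - H(X,Y) = 1.0776 + 0.6792 - 1.7482 = 0.0086

All forms give I(X;Y) = 0.0086 nats. ✓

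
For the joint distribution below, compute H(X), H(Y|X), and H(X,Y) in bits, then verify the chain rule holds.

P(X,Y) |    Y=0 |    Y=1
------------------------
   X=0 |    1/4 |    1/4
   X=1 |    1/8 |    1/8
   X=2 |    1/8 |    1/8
H(X,Y) = 2.5000, H(X) = 1.5000, H(Y|X) = 1.0000 (all in bits)

Chain rule: H(X,Y) = H(X) + H(Y|X)

Left side — joint entropy directly:
H(X,Y) = -Σ p(x,y) log p(x,y) = 2.5000 bits

Right side — compute H(Y|X) from the conditional distributions:
P(X) = (1/2, 1/4, 1/4), so H(X) = 1.5000 bits
H(Y|X) = Σ_x P(X=x) · H(Y|X=x):
  P(Y|X=0) = (1/2, 1/2), H(Y|X=0) = 1.0000, weight P(X=0) = 1/2
  P(Y|X=1) = (1/2, 1/2), H(Y|X=1) = 1.0000, weight P(X=1) = 1/4
  P(Y|X=2) = (1/2, 1/2), H(Y|X=2) = 1.0000, weight P(X=2) = 1/4
H(Y|X) = 1.0000 bits

H(X) + H(Y|X) = 1.5000 + 1.0000 = 2.5000 bits

Both sides equal 2.5000 bits. ✓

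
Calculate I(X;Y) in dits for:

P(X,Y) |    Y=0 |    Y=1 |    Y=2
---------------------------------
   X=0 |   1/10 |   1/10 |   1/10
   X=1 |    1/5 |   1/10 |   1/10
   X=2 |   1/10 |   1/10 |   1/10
0.0060 dits

Mutual information: I(X;Y) = H(X) + H(Y) - H(X,Y)

Marginals:
P(X) = (3/10, 2/5, 3/10), H(X) = 0.4729 dits
P(Y) = (2/5, 3/10, 3/10), H(Y) = 0.4729 dits

Joint entropy: H(X,Y) = 0.9398 dits

I(X;Y) = 0.4729 + 0.4729 - 0.9398 = 0.0060 dits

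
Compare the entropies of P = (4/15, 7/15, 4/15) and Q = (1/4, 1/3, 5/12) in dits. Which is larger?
Q

Computing entropies in dits:
H(P) = 0.4606
H(Q) = 0.4680

Distribution Q has higher entropy.

Intuition: The distribution closer to uniform (more spread out) has higher entropy.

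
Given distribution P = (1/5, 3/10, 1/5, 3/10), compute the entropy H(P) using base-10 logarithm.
0.5933 dits

Shannon entropy is H(X) = -Σ p(x) log p(x).

For P = (1/5, 3/10, 1/5, 3/10):
H = -1/5 × log_10(1/5) -3/10 × log_10(3/10) -1/5 × log_10(1/5) -3/10 × log_10(3/10)
H = 0.5933 dits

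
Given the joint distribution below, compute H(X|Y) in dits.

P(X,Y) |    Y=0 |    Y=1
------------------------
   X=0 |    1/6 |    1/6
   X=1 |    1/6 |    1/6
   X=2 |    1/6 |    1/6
0.4771 dits

Using the chain rule: H(X|Y) = H(X,Y) - H(Y)

First, compute H(X,Y) = 0.7782 dits

Marginal P(Y) = (1/2, 1/2)
H(Y) = 0.3010 dits

H(X|Y) = H(X,Y) - H(Y) = 0.7782 - 0.3010 = 0.4771 dits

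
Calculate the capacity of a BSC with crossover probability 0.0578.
0.6814 bits

For a binary symmetric channel (BSC) with error probability p:
Capacity C = 1 - H(p) bits per symbol

where H(p) = -p log₂(p) - (1-p) log₂(1-p) is the binary entropy function.

H(0.0578) = 0.3186 bits
C = 1 - 0.3186 = 0.6814 bits per symbol

This means we can reliably transmit up to 0.6814 bits of information per channel use.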